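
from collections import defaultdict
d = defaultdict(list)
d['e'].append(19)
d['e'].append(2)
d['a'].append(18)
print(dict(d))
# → {'e': [19, 2], 'a': [18]}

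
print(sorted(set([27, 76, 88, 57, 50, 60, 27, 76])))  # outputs [27, 50, 57, 60, 76, 88]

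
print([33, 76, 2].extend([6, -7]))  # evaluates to None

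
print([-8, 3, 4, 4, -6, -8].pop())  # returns -8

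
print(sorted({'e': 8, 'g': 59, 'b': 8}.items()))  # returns [('b', 8), ('e', 8), ('g', 59)]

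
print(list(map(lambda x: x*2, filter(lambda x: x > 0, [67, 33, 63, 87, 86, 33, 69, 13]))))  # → [134, 66, 126, 174, 172, 66, 138, 26]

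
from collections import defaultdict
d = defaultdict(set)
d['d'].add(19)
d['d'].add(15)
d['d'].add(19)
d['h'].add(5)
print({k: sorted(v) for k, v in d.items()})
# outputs {'d': [15, 19], 'h': [5]}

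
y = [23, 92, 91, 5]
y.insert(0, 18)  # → [18, 23, 92, 91, 5]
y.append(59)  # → [18, 23, 92, 91, 5, 59]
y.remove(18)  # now [23, 92, 91, 5, 59]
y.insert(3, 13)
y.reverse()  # [59, 5, 13, 91, 92, 23]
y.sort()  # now [5, 13, 23, 59, 91, 92]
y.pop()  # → 92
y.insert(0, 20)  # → [20, 5, 13, 23, 59, 91]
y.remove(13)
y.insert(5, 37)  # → [20, 5, 23, 59, 91, 37]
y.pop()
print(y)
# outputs [20, 5, 23, 59, 91]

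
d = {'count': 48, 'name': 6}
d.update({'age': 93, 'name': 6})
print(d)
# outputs {'count': 48, 'name': 6, 'age': 93}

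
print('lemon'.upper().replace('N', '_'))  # LEMO_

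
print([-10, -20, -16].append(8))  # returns None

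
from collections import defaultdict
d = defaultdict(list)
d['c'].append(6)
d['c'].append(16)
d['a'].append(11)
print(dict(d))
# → {'c': [6, 16], 'a': [11]}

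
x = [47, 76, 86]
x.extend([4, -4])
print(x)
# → [47, 76, 86, 4, -4]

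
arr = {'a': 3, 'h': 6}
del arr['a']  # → {'h': 6}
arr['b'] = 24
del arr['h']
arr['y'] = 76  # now {'b': 24, 'y': 76}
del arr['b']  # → {'y': 76}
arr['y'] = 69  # {'y': 69}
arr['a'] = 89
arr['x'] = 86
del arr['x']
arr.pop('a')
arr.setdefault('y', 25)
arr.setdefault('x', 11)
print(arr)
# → {'y': 69, 'x': 11}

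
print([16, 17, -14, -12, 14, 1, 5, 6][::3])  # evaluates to [16, -12, 5]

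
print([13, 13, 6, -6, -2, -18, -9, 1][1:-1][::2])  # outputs [13, -6, -18]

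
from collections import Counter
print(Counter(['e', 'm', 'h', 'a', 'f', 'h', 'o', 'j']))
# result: Counter({'h': 2, 'e': 1, 'm': 1, 'a': 1, 'f': 1, 'o': 1, 'j': 1})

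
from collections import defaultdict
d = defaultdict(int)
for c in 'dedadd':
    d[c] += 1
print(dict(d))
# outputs {'d': 4, 'e': 1, 'a': 1}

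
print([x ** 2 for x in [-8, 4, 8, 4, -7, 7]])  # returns [64, 16, 64, 16, 49, 49]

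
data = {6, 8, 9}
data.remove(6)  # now {8, 9}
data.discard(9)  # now {8}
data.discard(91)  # {8}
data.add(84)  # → {8, 84}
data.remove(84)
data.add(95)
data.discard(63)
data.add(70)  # {8, 70, 95}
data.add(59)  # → {8, 59, 70, 95}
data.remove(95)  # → {8, 59, 70}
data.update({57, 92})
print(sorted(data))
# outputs [8, 57, 59, 70, 92]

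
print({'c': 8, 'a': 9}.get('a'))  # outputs 9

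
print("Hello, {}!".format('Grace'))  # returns Hello, Grace!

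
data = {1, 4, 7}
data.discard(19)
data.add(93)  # {1, 4, 7, 93}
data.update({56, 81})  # {1, 4, 7, 56, 81, 93}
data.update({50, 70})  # {1, 4, 7, 50, 56, 70, 81, 93}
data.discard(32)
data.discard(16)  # {1, 4, 7, 50, 56, 70, 81, 93}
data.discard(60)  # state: {1, 4, 7, 50, 56, 70, 81, 93}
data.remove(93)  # {1, 4, 7, 50, 56, 70, 81}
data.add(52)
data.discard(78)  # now {1, 4, 7, 50, 52, 56, 70, 81}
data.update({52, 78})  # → {1, 4, 7, 50, 52, 56, 70, 78, 81}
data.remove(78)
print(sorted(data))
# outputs [1, 4, 7, 50, 52, 56, 70, 81]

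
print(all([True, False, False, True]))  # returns False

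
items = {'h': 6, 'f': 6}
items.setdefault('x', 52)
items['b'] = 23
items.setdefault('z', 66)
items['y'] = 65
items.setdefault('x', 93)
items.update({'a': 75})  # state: {'h': 6, 'f': 6, 'x': 52, 'b': 23, 'z': 66, 'y': 65, 'a': 75}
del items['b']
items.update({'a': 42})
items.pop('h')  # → 6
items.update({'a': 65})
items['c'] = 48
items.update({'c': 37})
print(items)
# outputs {'f': 6, 'x': 52, 'z': 66, 'y': 65, 'a': 65, 'c': 37}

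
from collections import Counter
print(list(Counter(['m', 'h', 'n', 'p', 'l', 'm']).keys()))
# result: ['m', 'h', 'n', 'p', 'l']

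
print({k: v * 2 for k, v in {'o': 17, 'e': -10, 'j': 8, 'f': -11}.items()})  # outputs {'o': 34, 'e': -20, 'j': 16, 'f': -22}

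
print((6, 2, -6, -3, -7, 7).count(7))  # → 1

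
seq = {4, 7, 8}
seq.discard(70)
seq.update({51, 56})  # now {4, 7, 8, 51, 56}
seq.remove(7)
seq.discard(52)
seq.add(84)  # {4, 8, 51, 56, 84}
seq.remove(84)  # {4, 8, 51, 56}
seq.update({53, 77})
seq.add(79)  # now {4, 8, 51, 53, 56, 77, 79}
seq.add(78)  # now {4, 8, 51, 53, 56, 77, 78, 79}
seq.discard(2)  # {4, 8, 51, 53, 56, 77, 78, 79}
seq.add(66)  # {4, 8, 51, 53, 56, 66, 77, 78, 79}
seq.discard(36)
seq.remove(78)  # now {4, 8, 51, 53, 56, 66, 77, 79}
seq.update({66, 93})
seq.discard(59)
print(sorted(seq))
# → [4, 8, 51, 53, 56, 66, 77, 79, 93]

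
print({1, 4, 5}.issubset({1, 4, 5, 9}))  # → True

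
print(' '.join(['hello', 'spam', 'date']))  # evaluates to hello spam date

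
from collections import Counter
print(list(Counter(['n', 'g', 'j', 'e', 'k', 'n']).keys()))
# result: ['n', 'g', 'j', 'e', 'k']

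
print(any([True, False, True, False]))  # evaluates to True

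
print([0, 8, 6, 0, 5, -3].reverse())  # None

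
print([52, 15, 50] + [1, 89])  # [52, 15, 50, 1, 89]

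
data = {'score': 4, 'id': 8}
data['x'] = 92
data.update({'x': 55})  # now {'score': 4, 'id': 8, 'x': 55}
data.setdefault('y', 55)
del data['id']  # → {'score': 4, 'x': 55, 'y': 55}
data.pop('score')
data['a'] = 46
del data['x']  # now {'y': 55, 'a': 46}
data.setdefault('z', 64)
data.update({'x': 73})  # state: {'y': 55, 'a': 46, 'z': 64, 'x': 73}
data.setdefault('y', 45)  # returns 55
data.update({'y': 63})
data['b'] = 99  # {'y': 63, 'a': 46, 'z': 64, 'x': 73, 'b': 99}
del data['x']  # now {'y': 63, 'a': 46, 'z': 64, 'b': 99}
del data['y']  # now {'a': 46, 'z': 64, 'b': 99}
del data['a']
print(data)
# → {'z': 64, 'b': 99}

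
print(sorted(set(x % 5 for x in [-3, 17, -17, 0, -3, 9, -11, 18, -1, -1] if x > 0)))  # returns [2, 3, 4]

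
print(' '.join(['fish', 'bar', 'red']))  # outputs fish bar red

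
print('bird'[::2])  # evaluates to br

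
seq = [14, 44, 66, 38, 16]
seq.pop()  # 16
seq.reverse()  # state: [38, 66, 44, 14]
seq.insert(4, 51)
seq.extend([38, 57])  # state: [38, 66, 44, 14, 51, 38, 57]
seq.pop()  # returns 57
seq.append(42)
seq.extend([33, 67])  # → [38, 66, 44, 14, 51, 38, 42, 33, 67]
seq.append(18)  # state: [38, 66, 44, 14, 51, 38, 42, 33, 67, 18]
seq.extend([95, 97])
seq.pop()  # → 97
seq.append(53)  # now [38, 66, 44, 14, 51, 38, 42, 33, 67, 18, 95, 53]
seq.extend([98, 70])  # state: [38, 66, 44, 14, 51, 38, 42, 33, 67, 18, 95, 53, 98, 70]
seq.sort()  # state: [14, 18, 33, 38, 38, 42, 44, 51, 53, 66, 67, 70, 95, 98]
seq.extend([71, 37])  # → [14, 18, 33, 38, 38, 42, 44, 51, 53, 66, 67, 70, 95, 98, 71, 37]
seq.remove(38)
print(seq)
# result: [14, 18, 33, 38, 42, 44, 51, 53, 66, 67, 70, 95, 98, 71, 37]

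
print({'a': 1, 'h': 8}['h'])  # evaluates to 8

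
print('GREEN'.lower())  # green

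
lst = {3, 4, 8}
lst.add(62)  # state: {3, 4, 8, 62}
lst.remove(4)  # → {3, 8, 62}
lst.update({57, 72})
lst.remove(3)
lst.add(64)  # {8, 57, 62, 64, 72}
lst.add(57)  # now {8, 57, 62, 64, 72}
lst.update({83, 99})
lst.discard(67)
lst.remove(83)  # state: {8, 57, 62, 64, 72, 99}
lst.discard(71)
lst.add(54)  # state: {8, 54, 57, 62, 64, 72, 99}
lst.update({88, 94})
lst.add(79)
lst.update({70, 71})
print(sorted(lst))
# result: [8, 54, 57, 62, 64, 70, 71, 72, 79, 88, 94, 99]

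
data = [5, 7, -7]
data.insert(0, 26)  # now [26, 5, 7, -7]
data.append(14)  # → [26, 5, 7, -7, 14]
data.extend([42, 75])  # [26, 5, 7, -7, 14, 42, 75]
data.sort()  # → [-7, 5, 7, 14, 26, 42, 75]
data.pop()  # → 75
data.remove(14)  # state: [-7, 5, 7, 26, 42]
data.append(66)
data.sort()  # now [-7, 5, 7, 26, 42, 66]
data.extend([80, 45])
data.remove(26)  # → [-7, 5, 7, 42, 66, 80, 45]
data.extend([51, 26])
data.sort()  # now [-7, 5, 7, 26, 42, 45, 51, 66, 80]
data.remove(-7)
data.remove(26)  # [5, 7, 42, 45, 51, 66, 80]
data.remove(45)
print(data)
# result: [5, 7, 42, 51, 66, 80]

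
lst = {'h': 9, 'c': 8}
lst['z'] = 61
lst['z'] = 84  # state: {'h': 9, 'c': 8, 'z': 84}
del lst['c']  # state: {'h': 9, 'z': 84}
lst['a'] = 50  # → {'h': 9, 'z': 84, 'a': 50}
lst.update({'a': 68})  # {'h': 9, 'z': 84, 'a': 68}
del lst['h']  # {'z': 84, 'a': 68}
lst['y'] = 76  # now {'z': 84, 'a': 68, 'y': 76}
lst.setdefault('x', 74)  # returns 74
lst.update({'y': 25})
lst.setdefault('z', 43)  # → 84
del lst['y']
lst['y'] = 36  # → {'z': 84, 'a': 68, 'x': 74, 'y': 36}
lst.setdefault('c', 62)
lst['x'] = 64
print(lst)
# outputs {'z': 84, 'a': 68, 'x': 64, 'y': 36, 'c': 62}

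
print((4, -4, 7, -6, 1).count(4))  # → 1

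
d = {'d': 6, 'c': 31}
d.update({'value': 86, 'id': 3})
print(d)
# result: {'d': 6, 'c': 31, 'value': 86, 'id': 3}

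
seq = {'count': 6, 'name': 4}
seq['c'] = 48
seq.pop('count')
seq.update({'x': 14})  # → {'name': 4, 'c': 48, 'x': 14}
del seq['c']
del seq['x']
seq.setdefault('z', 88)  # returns 88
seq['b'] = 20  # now {'name': 4, 'z': 88, 'b': 20}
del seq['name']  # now {'z': 88, 'b': 20}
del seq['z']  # {'b': 20}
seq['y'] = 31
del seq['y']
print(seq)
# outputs {'b': 20}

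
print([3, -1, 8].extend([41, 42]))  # None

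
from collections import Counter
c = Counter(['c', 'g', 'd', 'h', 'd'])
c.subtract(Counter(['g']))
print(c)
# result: Counter({'d': 2, 'c': 1, 'h': 1, 'g': 0})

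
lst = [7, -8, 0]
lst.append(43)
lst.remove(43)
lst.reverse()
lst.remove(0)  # [-8, 7]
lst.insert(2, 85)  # [-8, 7, 85]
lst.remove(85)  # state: [-8, 7]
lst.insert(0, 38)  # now [38, -8, 7]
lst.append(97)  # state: [38, -8, 7, 97]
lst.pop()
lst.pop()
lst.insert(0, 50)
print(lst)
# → [50, 38, -8]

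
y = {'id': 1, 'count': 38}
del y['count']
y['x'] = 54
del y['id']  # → {'x': 54}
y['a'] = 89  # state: {'x': 54, 'a': 89}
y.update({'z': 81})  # {'x': 54, 'a': 89, 'z': 81}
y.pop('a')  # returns 89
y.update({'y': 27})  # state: {'x': 54, 'z': 81, 'y': 27}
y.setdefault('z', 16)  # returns 81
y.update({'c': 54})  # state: {'x': 54, 'z': 81, 'y': 27, 'c': 54}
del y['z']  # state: {'x': 54, 'y': 27, 'c': 54}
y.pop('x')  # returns 54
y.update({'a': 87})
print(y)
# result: {'y': 27, 'c': 54, 'a': 87}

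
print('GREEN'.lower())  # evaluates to green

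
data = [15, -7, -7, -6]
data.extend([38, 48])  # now [15, -7, -7, -6, 38, 48]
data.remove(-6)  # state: [15, -7, -7, 38, 48]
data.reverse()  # [48, 38, -7, -7, 15]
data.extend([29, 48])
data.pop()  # 48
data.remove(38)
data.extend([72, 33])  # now [48, -7, -7, 15, 29, 72, 33]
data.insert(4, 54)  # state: [48, -7, -7, 15, 54, 29, 72, 33]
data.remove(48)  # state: [-7, -7, 15, 54, 29, 72, 33]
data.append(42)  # [-7, -7, 15, 54, 29, 72, 33, 42]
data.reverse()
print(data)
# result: [42, 33, 72, 29, 54, 15, -7, -7]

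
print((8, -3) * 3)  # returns (8, -3, 8, -3, 8, -3)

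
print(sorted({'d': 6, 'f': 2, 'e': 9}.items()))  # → [('d', 6), ('e', 9), ('f', 2)]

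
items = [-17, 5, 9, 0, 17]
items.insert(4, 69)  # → [-17, 5, 9, 0, 69, 17]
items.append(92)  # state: [-17, 5, 9, 0, 69, 17, 92]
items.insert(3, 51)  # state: [-17, 5, 9, 51, 0, 69, 17, 92]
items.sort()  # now [-17, 0, 5, 9, 17, 51, 69, 92]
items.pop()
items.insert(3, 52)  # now [-17, 0, 5, 52, 9, 17, 51, 69]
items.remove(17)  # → [-17, 0, 5, 52, 9, 51, 69]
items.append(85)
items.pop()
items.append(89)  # [-17, 0, 5, 52, 9, 51, 69, 89]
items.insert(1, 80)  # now [-17, 80, 0, 5, 52, 9, 51, 69, 89]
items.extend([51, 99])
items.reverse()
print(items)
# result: [99, 51, 89, 69, 51, 9, 52, 5, 0, 80, -17]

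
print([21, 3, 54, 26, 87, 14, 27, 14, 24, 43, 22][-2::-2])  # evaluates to [43, 14, 14, 26, 3]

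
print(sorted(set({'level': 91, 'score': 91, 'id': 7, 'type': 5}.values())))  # [5, 7, 91]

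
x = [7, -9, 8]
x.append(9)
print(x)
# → [7, -9, 8, 9]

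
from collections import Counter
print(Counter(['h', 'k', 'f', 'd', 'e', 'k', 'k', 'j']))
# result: Counter({'k': 3, 'h': 1, 'f': 1, 'd': 1, 'e': 1, 'j': 1})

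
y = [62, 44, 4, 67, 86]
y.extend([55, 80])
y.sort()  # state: [4, 44, 55, 62, 67, 80, 86]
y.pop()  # 86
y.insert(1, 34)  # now [4, 34, 44, 55, 62, 67, 80]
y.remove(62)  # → [4, 34, 44, 55, 67, 80]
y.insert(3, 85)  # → [4, 34, 44, 85, 55, 67, 80]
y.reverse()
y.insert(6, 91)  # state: [80, 67, 55, 85, 44, 34, 91, 4]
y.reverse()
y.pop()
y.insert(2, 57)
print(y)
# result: [4, 91, 57, 34, 44, 85, 55, 67]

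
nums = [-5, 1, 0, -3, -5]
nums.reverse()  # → [-5, -3, 0, 1, -5]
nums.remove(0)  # [-5, -3, 1, -5]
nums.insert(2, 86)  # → [-5, -3, 86, 1, -5]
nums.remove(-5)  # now [-3, 86, 1, -5]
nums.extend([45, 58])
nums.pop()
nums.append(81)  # [-3, 86, 1, -5, 45, 81]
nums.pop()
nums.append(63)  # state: [-3, 86, 1, -5, 45, 63]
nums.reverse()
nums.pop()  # -3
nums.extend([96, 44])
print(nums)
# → [63, 45, -5, 1, 86, 96, 44]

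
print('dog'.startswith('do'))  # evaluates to True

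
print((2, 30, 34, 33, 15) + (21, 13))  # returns (2, 30, 34, 33, 15, 21, 13)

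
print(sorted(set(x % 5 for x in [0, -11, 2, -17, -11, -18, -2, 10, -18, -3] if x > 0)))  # [0, 2]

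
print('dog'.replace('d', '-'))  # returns -og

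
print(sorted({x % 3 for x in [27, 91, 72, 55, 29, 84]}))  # [0, 1, 2]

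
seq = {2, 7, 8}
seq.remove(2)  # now {7, 8}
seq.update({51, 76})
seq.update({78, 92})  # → {7, 8, 51, 76, 78, 92}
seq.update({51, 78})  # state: {7, 8, 51, 76, 78, 92}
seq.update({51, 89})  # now {7, 8, 51, 76, 78, 89, 92}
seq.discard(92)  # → {7, 8, 51, 76, 78, 89}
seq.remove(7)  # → {8, 51, 76, 78, 89}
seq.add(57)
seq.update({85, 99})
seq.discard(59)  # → {8, 51, 57, 76, 78, 85, 89, 99}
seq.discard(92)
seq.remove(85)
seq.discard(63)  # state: {8, 51, 57, 76, 78, 89, 99}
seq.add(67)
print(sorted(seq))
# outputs [8, 51, 57, 67, 76, 78, 89, 99]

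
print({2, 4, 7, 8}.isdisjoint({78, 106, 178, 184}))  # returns True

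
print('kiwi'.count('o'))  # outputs 0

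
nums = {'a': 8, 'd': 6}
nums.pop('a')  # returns 8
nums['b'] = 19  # {'d': 6, 'b': 19}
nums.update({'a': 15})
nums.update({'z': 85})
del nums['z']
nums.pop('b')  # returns 19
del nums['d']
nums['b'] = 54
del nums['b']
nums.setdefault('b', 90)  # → 90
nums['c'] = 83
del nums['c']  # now {'a': 15, 'b': 90}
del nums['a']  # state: {'b': 90}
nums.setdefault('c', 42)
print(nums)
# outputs {'b': 90, 'c': 42}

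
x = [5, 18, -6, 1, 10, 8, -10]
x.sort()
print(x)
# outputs [-10, -6, 1, 5, 8, 10, 18]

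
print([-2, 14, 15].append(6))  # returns None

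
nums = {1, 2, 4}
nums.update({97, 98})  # {1, 2, 4, 97, 98}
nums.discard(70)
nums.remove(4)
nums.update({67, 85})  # {1, 2, 67, 85, 97, 98}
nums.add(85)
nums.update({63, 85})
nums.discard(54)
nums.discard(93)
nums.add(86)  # {1, 2, 63, 67, 85, 86, 97, 98}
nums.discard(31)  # {1, 2, 63, 67, 85, 86, 97, 98}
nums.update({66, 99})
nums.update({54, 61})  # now {1, 2, 54, 61, 63, 66, 67, 85, 86, 97, 98, 99}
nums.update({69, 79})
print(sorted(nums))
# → [1, 2, 54, 61, 63, 66, 67, 69, 79, 85, 86, 97, 98, 99]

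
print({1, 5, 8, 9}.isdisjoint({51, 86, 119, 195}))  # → True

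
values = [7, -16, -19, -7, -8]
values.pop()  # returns -8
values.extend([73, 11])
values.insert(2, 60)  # [7, -16, 60, -19, -7, 73, 11]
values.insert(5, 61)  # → [7, -16, 60, -19, -7, 61, 73, 11]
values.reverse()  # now [11, 73, 61, -7, -19, 60, -16, 7]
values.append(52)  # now [11, 73, 61, -7, -19, 60, -16, 7, 52]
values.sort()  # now [-19, -16, -7, 7, 11, 52, 60, 61, 73]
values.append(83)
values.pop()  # 83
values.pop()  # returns 73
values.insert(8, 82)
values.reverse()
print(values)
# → [82, 61, 60, 52, 11, 7, -7, -16, -19]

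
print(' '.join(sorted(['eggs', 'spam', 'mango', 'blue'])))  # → blue eggs mango spam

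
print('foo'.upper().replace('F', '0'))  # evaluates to 0OO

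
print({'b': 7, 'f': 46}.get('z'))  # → None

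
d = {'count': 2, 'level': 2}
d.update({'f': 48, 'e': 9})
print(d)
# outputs {'count': 2, 'level': 2, 'f': 48, 'e': 9}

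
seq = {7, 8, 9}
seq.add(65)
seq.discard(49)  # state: {7, 8, 9, 65}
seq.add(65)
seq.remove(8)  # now {7, 9, 65}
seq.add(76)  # {7, 9, 65, 76}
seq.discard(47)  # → {7, 9, 65, 76}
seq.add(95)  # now {7, 9, 65, 76, 95}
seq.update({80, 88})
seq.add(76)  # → {7, 9, 65, 76, 80, 88, 95}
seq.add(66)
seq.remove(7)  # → {9, 65, 66, 76, 80, 88, 95}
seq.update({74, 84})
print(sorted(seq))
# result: [9, 65, 66, 74, 76, 80, 84, 88, 95]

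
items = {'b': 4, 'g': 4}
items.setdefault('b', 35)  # 4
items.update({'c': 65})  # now {'b': 4, 'g': 4, 'c': 65}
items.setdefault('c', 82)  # 65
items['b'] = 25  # {'b': 25, 'g': 4, 'c': 65}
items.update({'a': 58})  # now {'b': 25, 'g': 4, 'c': 65, 'a': 58}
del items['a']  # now {'b': 25, 'g': 4, 'c': 65}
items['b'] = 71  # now {'b': 71, 'g': 4, 'c': 65}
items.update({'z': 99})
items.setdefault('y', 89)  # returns 89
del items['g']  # {'b': 71, 'c': 65, 'z': 99, 'y': 89}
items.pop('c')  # 65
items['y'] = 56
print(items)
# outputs {'b': 71, 'z': 99, 'y': 56}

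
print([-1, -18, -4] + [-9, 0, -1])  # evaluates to [-1, -18, -4, -9, 0, -1]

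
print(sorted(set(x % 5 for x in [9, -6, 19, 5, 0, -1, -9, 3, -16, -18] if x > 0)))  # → [0, 3, 4]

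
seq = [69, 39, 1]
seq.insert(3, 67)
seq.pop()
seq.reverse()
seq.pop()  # 69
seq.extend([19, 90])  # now [1, 39, 19, 90]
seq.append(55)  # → [1, 39, 19, 90, 55]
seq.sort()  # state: [1, 19, 39, 55, 90]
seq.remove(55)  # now [1, 19, 39, 90]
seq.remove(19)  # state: [1, 39, 90]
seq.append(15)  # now [1, 39, 90, 15]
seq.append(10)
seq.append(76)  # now [1, 39, 90, 15, 10, 76]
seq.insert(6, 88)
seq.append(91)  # [1, 39, 90, 15, 10, 76, 88, 91]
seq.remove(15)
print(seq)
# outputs [1, 39, 90, 10, 76, 88, 91]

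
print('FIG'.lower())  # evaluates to fig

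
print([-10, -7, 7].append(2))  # None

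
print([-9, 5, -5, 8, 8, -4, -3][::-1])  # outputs [-3, -4, 8, 8, -5, 5, -9]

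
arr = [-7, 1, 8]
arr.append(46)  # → [-7, 1, 8, 46]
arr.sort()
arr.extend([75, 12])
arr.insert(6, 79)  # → [-7, 1, 8, 46, 75, 12, 79]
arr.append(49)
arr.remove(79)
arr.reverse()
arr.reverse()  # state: [-7, 1, 8, 46, 75, 12, 49]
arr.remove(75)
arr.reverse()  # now [49, 12, 46, 8, 1, -7]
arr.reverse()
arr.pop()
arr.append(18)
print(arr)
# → [-7, 1, 8, 46, 12, 18]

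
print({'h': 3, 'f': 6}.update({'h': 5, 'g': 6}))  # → None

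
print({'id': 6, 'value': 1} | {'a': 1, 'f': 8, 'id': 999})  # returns {'id': 999, 'value': 1, 'a': 1, 'f': 8}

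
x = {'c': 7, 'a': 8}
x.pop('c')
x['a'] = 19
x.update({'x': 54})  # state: {'a': 19, 'x': 54}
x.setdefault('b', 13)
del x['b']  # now {'a': 19, 'x': 54}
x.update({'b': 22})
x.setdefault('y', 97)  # 97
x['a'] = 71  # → {'a': 71, 'x': 54, 'b': 22, 'y': 97}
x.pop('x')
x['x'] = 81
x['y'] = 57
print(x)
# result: {'a': 71, 'b': 22, 'y': 57, 'x': 81}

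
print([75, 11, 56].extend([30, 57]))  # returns None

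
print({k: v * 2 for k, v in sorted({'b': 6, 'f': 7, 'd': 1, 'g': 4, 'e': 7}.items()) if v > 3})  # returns {'b': 12, 'e': 14, 'f': 14, 'g': 8}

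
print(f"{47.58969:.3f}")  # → 47.590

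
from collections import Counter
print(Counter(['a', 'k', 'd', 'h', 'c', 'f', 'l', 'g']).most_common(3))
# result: [('a', 1), ('k', 1), ('d', 1)]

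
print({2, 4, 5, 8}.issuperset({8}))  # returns True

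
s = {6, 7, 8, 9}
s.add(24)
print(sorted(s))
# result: [6, 7, 8, 9, 24]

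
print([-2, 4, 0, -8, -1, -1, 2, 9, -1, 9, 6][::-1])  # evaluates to [6, 9, -1, 9, 2, -1, -1, -8, 0, 4, -2]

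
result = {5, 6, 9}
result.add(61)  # {5, 6, 9, 61}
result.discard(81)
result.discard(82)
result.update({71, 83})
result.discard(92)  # {5, 6, 9, 61, 71, 83}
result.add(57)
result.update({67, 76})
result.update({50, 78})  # {5, 6, 9, 50, 57, 61, 67, 71, 76, 78, 83}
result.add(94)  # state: {5, 6, 9, 50, 57, 61, 67, 71, 76, 78, 83, 94}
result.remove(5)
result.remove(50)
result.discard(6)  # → {9, 57, 61, 67, 71, 76, 78, 83, 94}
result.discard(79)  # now {9, 57, 61, 67, 71, 76, 78, 83, 94}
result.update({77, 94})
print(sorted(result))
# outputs [9, 57, 61, 67, 71, 76, 77, 78, 83, 94]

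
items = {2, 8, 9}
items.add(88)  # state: {2, 8, 9, 88}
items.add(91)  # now {2, 8, 9, 88, 91}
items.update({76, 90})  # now {2, 8, 9, 76, 88, 90, 91}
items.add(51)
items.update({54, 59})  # {2, 8, 9, 51, 54, 59, 76, 88, 90, 91}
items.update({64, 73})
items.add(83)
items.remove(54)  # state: {2, 8, 9, 51, 59, 64, 73, 76, 83, 88, 90, 91}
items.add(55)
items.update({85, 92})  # {2, 8, 9, 51, 55, 59, 64, 73, 76, 83, 85, 88, 90, 91, 92}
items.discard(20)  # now {2, 8, 9, 51, 55, 59, 64, 73, 76, 83, 85, 88, 90, 91, 92}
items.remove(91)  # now {2, 8, 9, 51, 55, 59, 64, 73, 76, 83, 85, 88, 90, 92}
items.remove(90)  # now {2, 8, 9, 51, 55, 59, 64, 73, 76, 83, 85, 88, 92}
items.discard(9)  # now {2, 8, 51, 55, 59, 64, 73, 76, 83, 85, 88, 92}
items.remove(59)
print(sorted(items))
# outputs [2, 8, 51, 55, 64, 73, 76, 83, 85, 88, 92]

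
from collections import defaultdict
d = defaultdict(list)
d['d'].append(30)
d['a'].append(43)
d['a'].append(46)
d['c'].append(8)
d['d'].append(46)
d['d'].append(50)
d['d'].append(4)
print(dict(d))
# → {'d': [30, 46, 50, 4], 'a': [43, 46], 'c': [8]}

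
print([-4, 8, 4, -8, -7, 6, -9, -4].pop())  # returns -4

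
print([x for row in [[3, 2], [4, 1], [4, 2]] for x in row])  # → [3, 2, 4, 1, 4, 2]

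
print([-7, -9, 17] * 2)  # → [-7, -9, 17, -7, -9, 17]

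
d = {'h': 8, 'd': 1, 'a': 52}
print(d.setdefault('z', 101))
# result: 101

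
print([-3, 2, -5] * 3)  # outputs [-3, 2, -5, -3, 2, -5, -3, 2, -5]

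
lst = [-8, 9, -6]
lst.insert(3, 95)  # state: [-8, 9, -6, 95]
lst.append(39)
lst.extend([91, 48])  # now [-8, 9, -6, 95, 39, 91, 48]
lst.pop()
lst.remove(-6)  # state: [-8, 9, 95, 39, 91]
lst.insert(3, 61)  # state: [-8, 9, 95, 61, 39, 91]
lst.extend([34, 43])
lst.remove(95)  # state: [-8, 9, 61, 39, 91, 34, 43]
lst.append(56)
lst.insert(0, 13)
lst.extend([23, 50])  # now [13, -8, 9, 61, 39, 91, 34, 43, 56, 23, 50]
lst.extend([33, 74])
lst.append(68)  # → [13, -8, 9, 61, 39, 91, 34, 43, 56, 23, 50, 33, 74, 68]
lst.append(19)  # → [13, -8, 9, 61, 39, 91, 34, 43, 56, 23, 50, 33, 74, 68, 19]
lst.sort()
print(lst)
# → [-8, 9, 13, 19, 23, 33, 34, 39, 43, 50, 56, 61, 68, 74, 91]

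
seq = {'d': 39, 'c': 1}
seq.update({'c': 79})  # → {'d': 39, 'c': 79}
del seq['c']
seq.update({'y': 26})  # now {'d': 39, 'y': 26}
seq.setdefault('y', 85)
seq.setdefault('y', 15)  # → 26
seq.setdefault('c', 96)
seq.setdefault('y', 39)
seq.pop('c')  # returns 96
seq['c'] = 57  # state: {'d': 39, 'y': 26, 'c': 57}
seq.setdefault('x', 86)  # 86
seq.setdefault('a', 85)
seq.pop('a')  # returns 85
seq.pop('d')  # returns 39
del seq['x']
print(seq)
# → {'y': 26, 'c': 57}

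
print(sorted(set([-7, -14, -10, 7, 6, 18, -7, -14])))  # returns [-14, -10, -7, 6, 7, 18]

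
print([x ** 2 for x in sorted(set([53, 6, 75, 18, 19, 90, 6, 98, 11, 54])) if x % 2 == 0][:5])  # [36, 324, 2916, 8100, 9604]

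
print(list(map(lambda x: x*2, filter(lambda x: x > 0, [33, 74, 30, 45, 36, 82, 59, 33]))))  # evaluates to [66, 148, 60, 90, 72, 164, 118, 66]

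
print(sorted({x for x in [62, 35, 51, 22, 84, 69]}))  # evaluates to [22, 35, 51, 62, 69, 84]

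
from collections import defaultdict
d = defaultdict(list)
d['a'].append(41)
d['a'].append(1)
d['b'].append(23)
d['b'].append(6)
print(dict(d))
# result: {'a': [41, 1], 'b': [23, 6]}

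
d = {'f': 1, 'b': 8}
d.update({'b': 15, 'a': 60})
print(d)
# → {'f': 1, 'b': 15, 'a': 60}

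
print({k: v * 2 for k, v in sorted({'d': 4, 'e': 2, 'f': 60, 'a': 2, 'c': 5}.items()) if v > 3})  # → {'c': 10, 'd': 8, 'f': 120}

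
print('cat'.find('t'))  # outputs 2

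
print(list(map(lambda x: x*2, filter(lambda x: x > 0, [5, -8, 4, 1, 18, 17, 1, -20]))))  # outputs [10, 8, 2, 36, 34, 2]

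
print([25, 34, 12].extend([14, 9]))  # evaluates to None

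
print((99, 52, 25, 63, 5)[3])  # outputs 63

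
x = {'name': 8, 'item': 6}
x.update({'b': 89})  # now {'name': 8, 'item': 6, 'b': 89}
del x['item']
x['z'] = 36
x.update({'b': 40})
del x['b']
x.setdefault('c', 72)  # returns 72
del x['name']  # {'z': 36, 'c': 72}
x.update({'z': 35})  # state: {'z': 35, 'c': 72}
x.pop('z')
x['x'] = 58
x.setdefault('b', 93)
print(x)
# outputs {'c': 72, 'x': 58, 'b': 93}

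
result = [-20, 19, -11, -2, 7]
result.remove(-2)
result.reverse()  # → [7, -11, 19, -20]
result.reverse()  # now [-20, 19, -11, 7]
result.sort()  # [-20, -11, 7, 19]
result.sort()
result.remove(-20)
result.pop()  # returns 19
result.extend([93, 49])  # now [-11, 7, 93, 49]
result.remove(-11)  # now [7, 93, 49]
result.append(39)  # [7, 93, 49, 39]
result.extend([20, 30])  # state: [7, 93, 49, 39, 20, 30]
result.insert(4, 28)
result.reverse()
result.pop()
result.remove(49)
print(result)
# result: [30, 20, 28, 39, 93]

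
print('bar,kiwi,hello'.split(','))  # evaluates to ['bar', 'kiwi', 'hello']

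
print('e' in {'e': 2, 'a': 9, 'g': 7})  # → True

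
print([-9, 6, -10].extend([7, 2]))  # None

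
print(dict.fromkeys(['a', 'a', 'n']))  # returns {'a': None, 'n': None}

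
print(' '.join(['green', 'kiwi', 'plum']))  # green kiwi plum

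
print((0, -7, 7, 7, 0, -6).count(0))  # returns 2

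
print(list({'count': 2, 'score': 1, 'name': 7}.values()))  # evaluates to [2, 1, 7]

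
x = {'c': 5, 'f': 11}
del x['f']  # {'c': 5}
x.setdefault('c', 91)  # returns 5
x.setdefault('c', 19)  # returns 5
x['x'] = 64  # {'c': 5, 'x': 64}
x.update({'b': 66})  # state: {'c': 5, 'x': 64, 'b': 66}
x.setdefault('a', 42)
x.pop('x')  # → 64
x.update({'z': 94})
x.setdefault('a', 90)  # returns 42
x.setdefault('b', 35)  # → 66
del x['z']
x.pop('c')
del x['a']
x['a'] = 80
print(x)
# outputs {'b': 66, 'a': 80}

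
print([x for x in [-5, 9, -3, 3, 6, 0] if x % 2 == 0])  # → [6, 0]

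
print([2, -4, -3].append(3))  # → None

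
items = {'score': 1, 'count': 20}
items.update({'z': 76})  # {'score': 1, 'count': 20, 'z': 76}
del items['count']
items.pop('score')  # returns 1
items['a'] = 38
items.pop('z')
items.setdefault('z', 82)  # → 82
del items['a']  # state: {'z': 82}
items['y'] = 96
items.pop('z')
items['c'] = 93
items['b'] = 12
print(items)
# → {'y': 96, 'c': 93, 'b': 12}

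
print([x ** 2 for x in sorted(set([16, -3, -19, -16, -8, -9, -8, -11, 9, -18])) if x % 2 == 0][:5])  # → [324, 256, 64, 256]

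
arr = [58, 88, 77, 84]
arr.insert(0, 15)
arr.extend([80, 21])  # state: [15, 58, 88, 77, 84, 80, 21]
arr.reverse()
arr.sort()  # [15, 21, 58, 77, 80, 84, 88]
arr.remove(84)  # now [15, 21, 58, 77, 80, 88]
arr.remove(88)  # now [15, 21, 58, 77, 80]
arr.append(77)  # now [15, 21, 58, 77, 80, 77]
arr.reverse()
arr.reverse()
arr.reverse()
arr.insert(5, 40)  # [77, 80, 77, 58, 21, 40, 15]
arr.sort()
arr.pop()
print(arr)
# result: [15, 21, 40, 58, 77, 77]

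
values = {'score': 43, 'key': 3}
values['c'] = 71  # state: {'score': 43, 'key': 3, 'c': 71}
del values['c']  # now {'score': 43, 'key': 3}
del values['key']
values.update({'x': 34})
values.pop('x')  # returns 34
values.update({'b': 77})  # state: {'score': 43, 'b': 77}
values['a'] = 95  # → {'score': 43, 'b': 77, 'a': 95}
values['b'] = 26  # {'score': 43, 'b': 26, 'a': 95}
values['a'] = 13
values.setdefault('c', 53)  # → 53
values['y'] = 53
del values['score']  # {'b': 26, 'a': 13, 'c': 53, 'y': 53}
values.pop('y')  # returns 53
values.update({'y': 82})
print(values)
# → {'b': 26, 'a': 13, 'c': 53, 'y': 82}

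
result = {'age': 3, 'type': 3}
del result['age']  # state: {'type': 3}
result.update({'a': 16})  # {'type': 3, 'a': 16}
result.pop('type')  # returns 3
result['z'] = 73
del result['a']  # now {'z': 73}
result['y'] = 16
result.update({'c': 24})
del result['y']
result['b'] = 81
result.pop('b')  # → 81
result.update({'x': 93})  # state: {'z': 73, 'c': 24, 'x': 93}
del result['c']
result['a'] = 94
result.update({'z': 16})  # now {'z': 16, 'x': 93, 'a': 94}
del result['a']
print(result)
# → {'z': 16, 'x': 93}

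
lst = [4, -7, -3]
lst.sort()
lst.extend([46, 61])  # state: [-7, -3, 4, 46, 61]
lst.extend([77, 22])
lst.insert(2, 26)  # [-7, -3, 26, 4, 46, 61, 77, 22]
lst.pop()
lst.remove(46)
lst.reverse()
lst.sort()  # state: [-7, -3, 4, 26, 61, 77]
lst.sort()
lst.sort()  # [-7, -3, 4, 26, 61, 77]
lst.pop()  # 77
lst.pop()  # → 61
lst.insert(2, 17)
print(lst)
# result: [-7, -3, 17, 4, 26]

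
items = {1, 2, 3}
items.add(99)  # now {1, 2, 3, 99}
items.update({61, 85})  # {1, 2, 3, 61, 85, 99}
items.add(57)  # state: {1, 2, 3, 57, 61, 85, 99}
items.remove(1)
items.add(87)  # {2, 3, 57, 61, 85, 87, 99}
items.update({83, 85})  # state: {2, 3, 57, 61, 83, 85, 87, 99}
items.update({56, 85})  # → {2, 3, 56, 57, 61, 83, 85, 87, 99}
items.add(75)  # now {2, 3, 56, 57, 61, 75, 83, 85, 87, 99}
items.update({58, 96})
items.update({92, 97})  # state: {2, 3, 56, 57, 58, 61, 75, 83, 85, 87, 92, 96, 97, 99}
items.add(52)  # {2, 3, 52, 56, 57, 58, 61, 75, 83, 85, 87, 92, 96, 97, 99}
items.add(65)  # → {2, 3, 52, 56, 57, 58, 61, 65, 75, 83, 85, 87, 92, 96, 97, 99}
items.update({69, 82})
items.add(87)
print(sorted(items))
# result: [2, 3, 52, 56, 57, 58, 61, 65, 69, 75, 82, 83, 85, 87, 92, 96, 97, 99]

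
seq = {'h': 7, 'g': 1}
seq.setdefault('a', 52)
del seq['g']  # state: {'h': 7, 'a': 52}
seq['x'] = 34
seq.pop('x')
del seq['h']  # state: {'a': 52}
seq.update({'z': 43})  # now {'a': 52, 'z': 43}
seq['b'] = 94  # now {'a': 52, 'z': 43, 'b': 94}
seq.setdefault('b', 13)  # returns 94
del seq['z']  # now {'a': 52, 'b': 94}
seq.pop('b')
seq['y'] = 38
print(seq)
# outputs {'a': 52, 'y': 38}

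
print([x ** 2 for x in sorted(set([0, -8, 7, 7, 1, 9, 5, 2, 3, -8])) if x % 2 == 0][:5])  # [64, 0, 4]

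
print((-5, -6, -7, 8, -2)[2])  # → -7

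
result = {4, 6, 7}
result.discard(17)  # {4, 6, 7}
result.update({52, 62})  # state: {4, 6, 7, 52, 62}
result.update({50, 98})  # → {4, 6, 7, 50, 52, 62, 98}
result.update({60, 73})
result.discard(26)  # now {4, 6, 7, 50, 52, 60, 62, 73, 98}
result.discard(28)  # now {4, 6, 7, 50, 52, 60, 62, 73, 98}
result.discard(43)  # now {4, 6, 7, 50, 52, 60, 62, 73, 98}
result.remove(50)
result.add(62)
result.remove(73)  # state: {4, 6, 7, 52, 60, 62, 98}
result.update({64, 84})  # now {4, 6, 7, 52, 60, 62, 64, 84, 98}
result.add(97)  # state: {4, 6, 7, 52, 60, 62, 64, 84, 97, 98}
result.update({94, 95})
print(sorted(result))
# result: [4, 6, 7, 52, 60, 62, 64, 84, 94, 95, 97, 98]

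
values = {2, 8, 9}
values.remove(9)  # {2, 8}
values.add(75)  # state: {2, 8, 75}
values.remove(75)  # {2, 8}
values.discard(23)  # {2, 8}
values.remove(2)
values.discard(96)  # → {8}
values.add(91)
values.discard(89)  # {8, 91}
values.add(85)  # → {8, 85, 91}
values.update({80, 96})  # {8, 80, 85, 91, 96}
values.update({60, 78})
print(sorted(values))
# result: [8, 60, 78, 80, 85, 91, 96]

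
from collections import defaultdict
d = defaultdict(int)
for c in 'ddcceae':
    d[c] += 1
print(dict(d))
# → {'d': 2, 'c': 2, 'e': 2, 'a': 1}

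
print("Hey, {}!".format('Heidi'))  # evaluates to Hey, Heidi!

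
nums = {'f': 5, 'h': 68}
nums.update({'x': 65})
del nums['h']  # {'f': 5, 'x': 65}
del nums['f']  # {'x': 65}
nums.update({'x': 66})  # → {'x': 66}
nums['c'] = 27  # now {'x': 66, 'c': 27}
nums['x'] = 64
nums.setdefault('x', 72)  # 64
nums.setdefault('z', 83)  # 83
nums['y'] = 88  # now {'x': 64, 'c': 27, 'z': 83, 'y': 88}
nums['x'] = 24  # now {'x': 24, 'c': 27, 'z': 83, 'y': 88}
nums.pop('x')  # 24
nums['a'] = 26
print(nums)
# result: {'c': 27, 'z': 83, 'y': 88, 'a': 26}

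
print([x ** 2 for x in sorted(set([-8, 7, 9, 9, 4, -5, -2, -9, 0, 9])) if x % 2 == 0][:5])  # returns [64, 4, 0, 16]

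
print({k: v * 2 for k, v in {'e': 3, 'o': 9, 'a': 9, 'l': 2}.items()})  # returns {'e': 6, 'o': 18, 'a': 18, 'l': 4}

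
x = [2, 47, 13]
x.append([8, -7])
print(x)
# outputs [2, 47, 13, [8, -7]]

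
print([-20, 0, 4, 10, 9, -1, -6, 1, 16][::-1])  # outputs [16, 1, -6, -1, 9, 10, 4, 0, -20]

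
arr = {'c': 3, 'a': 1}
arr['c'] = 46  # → {'c': 46, 'a': 1}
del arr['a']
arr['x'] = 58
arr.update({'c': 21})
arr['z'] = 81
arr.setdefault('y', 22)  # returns 22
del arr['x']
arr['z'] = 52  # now {'c': 21, 'z': 52, 'y': 22}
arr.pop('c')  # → 21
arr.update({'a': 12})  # {'z': 52, 'y': 22, 'a': 12}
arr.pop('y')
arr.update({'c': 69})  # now {'z': 52, 'a': 12, 'c': 69}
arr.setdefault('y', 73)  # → 73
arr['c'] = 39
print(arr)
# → {'z': 52, 'a': 12, 'c': 39, 'y': 73}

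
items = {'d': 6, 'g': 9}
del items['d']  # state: {'g': 9}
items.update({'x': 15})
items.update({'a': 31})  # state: {'g': 9, 'x': 15, 'a': 31}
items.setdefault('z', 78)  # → 78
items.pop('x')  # 15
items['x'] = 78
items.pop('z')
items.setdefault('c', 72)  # 72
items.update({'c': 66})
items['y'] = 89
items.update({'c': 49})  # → {'g': 9, 'a': 31, 'x': 78, 'c': 49, 'y': 89}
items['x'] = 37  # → {'g': 9, 'a': 31, 'x': 37, 'c': 49, 'y': 89}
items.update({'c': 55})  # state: {'g': 9, 'a': 31, 'x': 37, 'c': 55, 'y': 89}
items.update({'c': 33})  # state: {'g': 9, 'a': 31, 'x': 37, 'c': 33, 'y': 89}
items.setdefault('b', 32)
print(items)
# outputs {'g': 9, 'a': 31, 'x': 37, 'c': 33, 'y': 89, 'b': 32}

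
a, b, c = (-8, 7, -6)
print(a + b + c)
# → -7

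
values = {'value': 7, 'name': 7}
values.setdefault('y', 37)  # 37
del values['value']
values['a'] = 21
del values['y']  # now {'name': 7, 'a': 21}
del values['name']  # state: {'a': 21}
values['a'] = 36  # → {'a': 36}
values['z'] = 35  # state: {'a': 36, 'z': 35}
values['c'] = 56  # {'a': 36, 'z': 35, 'c': 56}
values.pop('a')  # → 36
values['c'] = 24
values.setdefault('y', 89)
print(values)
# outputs {'z': 35, 'c': 24, 'y': 89}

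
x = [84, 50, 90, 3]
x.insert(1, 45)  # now [84, 45, 50, 90, 3]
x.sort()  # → [3, 45, 50, 84, 90]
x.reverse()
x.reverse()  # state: [3, 45, 50, 84, 90]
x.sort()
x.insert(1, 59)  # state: [3, 59, 45, 50, 84, 90]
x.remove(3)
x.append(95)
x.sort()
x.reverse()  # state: [95, 90, 84, 59, 50, 45]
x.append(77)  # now [95, 90, 84, 59, 50, 45, 77]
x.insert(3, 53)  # [95, 90, 84, 53, 59, 50, 45, 77]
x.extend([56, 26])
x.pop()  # 26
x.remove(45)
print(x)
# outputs [95, 90, 84, 53, 59, 50, 77, 56]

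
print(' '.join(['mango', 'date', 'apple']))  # mango date apple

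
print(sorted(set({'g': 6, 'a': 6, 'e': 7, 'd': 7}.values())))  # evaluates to [6, 7]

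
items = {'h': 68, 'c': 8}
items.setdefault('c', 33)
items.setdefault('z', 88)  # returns 88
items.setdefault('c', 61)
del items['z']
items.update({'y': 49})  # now {'h': 68, 'c': 8, 'y': 49}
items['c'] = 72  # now {'h': 68, 'c': 72, 'y': 49}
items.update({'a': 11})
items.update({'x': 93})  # {'h': 68, 'c': 72, 'y': 49, 'a': 11, 'x': 93}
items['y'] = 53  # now {'h': 68, 'c': 72, 'y': 53, 'a': 11, 'x': 93}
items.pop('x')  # 93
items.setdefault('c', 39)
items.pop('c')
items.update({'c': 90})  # {'h': 68, 'y': 53, 'a': 11, 'c': 90}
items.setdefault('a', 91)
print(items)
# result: {'h': 68, 'y': 53, 'a': 11, 'c': 90}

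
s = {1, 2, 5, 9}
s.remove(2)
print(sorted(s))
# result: [1, 5, 9]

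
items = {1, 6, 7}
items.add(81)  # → {1, 6, 7, 81}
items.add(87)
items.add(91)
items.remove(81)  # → {1, 6, 7, 87, 91}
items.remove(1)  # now {6, 7, 87, 91}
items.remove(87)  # {6, 7, 91}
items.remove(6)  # {7, 91}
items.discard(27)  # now {7, 91}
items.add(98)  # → {7, 91, 98}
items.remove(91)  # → {7, 98}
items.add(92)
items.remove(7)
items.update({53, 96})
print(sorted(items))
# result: [53, 92, 96, 98]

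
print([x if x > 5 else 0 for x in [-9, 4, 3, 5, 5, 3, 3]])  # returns [0, 0, 0, 0, 0, 0, 0]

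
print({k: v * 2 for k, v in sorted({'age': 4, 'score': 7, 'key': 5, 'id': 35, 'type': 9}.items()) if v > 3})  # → {'age': 8, 'id': 70, 'key': 10, 'score': 14, 'type': 18}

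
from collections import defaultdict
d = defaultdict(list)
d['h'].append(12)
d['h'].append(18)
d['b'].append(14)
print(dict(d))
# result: {'h': [12, 18], 'b': [14]}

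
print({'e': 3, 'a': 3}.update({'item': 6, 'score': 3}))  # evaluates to None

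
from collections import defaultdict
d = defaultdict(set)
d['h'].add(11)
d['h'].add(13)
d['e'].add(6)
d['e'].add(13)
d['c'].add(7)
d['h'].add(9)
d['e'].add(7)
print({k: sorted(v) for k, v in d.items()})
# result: {'h': [9, 11, 13], 'e': [6, 7, 13], 'c': [7]}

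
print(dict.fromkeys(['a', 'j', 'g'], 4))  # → {'a': 4, 'j': 4, 'g': 4}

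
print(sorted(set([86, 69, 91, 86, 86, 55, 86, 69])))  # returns [55, 69, 86, 91]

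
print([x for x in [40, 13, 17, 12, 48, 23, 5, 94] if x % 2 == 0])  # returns [40, 12, 48, 94]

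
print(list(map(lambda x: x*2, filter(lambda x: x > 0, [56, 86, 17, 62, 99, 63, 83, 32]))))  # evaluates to [112, 172, 34, 124, 198, 126, 166, 64]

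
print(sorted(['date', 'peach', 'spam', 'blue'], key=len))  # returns ['date', 'spam', 'blue', 'peach']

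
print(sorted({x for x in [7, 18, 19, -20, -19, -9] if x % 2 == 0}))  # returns [-20, 18]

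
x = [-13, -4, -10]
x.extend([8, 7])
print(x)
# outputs [-13, -4, -10, 8, 7]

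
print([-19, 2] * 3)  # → [-19, 2, -19, 2, -19, 2]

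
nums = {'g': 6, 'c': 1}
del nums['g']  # {'c': 1}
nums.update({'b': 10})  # {'c': 1, 'b': 10}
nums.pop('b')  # 10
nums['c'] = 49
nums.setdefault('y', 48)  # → 48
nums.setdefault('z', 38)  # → 38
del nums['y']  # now {'c': 49, 'z': 38}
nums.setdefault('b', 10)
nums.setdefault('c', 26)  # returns 49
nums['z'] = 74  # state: {'c': 49, 'z': 74, 'b': 10}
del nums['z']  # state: {'c': 49, 'b': 10}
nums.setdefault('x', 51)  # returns 51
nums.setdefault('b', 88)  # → 10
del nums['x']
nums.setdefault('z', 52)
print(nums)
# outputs {'c': 49, 'b': 10, 'z': 52}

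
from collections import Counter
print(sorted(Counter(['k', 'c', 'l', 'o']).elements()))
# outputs ['c', 'k', 'l', 'o']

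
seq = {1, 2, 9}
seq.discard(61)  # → {1, 2, 9}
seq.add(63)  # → {1, 2, 9, 63}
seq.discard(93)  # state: {1, 2, 9, 63}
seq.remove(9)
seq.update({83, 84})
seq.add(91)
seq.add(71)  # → {1, 2, 63, 71, 83, 84, 91}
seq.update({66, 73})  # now {1, 2, 63, 66, 71, 73, 83, 84, 91}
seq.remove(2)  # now {1, 63, 66, 71, 73, 83, 84, 91}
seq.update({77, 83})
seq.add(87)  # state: {1, 63, 66, 71, 73, 77, 83, 84, 87, 91}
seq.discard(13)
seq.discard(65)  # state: {1, 63, 66, 71, 73, 77, 83, 84, 87, 91}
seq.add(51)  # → {1, 51, 63, 66, 71, 73, 77, 83, 84, 87, 91}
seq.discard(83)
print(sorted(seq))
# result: [1, 51, 63, 66, 71, 73, 77, 84, 87, 91]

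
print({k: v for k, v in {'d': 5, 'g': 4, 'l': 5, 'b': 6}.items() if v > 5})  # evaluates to {'b': 6}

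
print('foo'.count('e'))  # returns 0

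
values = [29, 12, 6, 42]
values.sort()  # [6, 12, 29, 42]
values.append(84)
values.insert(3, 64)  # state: [6, 12, 29, 64, 42, 84]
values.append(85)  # [6, 12, 29, 64, 42, 84, 85]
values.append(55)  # [6, 12, 29, 64, 42, 84, 85, 55]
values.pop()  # 55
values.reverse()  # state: [85, 84, 42, 64, 29, 12, 6]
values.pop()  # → 6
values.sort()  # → [12, 29, 42, 64, 84, 85]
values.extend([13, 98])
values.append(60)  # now [12, 29, 42, 64, 84, 85, 13, 98, 60]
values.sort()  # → [12, 13, 29, 42, 60, 64, 84, 85, 98]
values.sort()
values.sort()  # [12, 13, 29, 42, 60, 64, 84, 85, 98]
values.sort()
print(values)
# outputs [12, 13, 29, 42, 60, 64, 84, 85, 98]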